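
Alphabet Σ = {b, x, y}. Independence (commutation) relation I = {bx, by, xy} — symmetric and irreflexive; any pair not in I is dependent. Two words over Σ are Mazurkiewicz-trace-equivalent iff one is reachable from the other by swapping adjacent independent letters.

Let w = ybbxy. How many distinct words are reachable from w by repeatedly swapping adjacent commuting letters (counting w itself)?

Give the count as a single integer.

30

drop 0:y onto floor
drop 1:b onto floor
drop 2:b onto {1:b}
drop 3:x onto floor
drop 4:y onto {0:y}
ground layer = {0:y, 1:b, 3:x}
drop-orders for the pieces not yet dropped (sum over which currently-grounded one goes next):
  1 to go: {2} 1  {3} 1  {4} 1
  2 to go: {0,4} 1  {1,2} 1  {2,3} 2  {2,4} 2  {3,4} 2
  3 to go: {0,2,4} 3  {0,3,4} 3  {1,2,3} 3  {1,2,4} 3  {2,3,4} 6
  if 0:y drops first: 12 orders
  if 1:b drops first: 12 orders
  if 3:x drops first: 6 orders
heap linearizations: 30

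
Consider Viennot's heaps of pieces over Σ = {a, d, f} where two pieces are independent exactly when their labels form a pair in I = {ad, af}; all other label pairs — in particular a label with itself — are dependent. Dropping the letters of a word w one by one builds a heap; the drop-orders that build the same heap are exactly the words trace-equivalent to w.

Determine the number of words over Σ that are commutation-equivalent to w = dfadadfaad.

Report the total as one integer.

210

0(d) covers ∅
1(f) covers 0:d
2(a) covers ∅
3(d) covers 1:f
4(a) covers 2:a
5(d) covers 3:d
6(f) covers 5:d
7(a) covers 4:a
8(a) covers 7:a
9(d) covers 6:f
floor of heap: 0:d, 2:a
completions by unplaced set U, small U first (add the entries for U minus each lowest piece of U):
  |U|=1: {8}:1  {9}:1
  |U|=2: {6,9}:1  {7,8}:1  {8,9}:2
  |U|=3: {4,7,8}:1  {5,6,9}:1  {6,8,9}:3  {7,8,9}:3
  |U|=4: {2,4,7,8}:1  {3,5,6,9}:1  {4,7,8,9}:4  {5,6,8,9}:4  {6,7,8,9}:6
  |U|=5: {1,3,5,6,9}:1  {2,4,7,8,9}:5  {3,5,6,8,9}:5  {4,6,7,8,9}:10  {5,6,7,8,9}:10
  |U|=6: {0,1,3,5,6,9}:1  {1,3,5,6,8,9}:6  {2,4,6,7,8,9}:15  {3,5,6,7,8,9}:15  {4,5,6,7,8,9}:20
  |U|=7: {0,1,3,5,6,8,9}:7  {1,3,5,6,7,8,9}:21  {2,4,5,6,7,8,9}:35  {3,4,5,6,7,8,9}:35
  |U|=8: {0,1,3,5,6,7,8,9}:28  {1,3,4,5,6,7,8,9}:56  {2,3,4,5,6,7,8,9}:70
  start at 0(d): 126
  start at 2(a): 84
sum over floor = 210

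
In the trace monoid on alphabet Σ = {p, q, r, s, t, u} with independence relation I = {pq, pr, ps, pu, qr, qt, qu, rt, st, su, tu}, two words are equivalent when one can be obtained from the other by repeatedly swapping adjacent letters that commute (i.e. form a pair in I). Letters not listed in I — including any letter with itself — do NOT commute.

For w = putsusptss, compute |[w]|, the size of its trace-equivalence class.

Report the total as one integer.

3150

drop 0:p onto floor
drop 1:u onto floor
drop 2:t onto {0:p}
drop 3:s onto floor
drop 4:u onto {1:u}
drop 5:s onto {3:s}
drop 6:p onto {2:t}
drop 7:t onto {6:p}
drop 8:s onto {5:s}
drop 9:s onto {8:s}
ground layer = {0:p, 1:u, 3:s}
drop-orders for the pieces not yet dropped (sum over which currently-grounded one goes next):
  1 to go: {4} 1  {7} 1  {9} 1
  2 to go: {1,4} 1  {4,7} 2  {4,9} 2  {6,7} 1  {7,9} 2  {8,9} 1
  3 to go: {1,4,7} 3  {1,4,9} 3  {2,6,7} 1  {4,6,7} 3  {4,7,9} 6  {4,8,9} 3  {5,8,9} 1  {6,7,9} 3  {7,8,9} 3
  4 to go: {0,2,6,7} 1  {1,4,6,7} 6  {1,4,7,9} 12  {1,4,8,9} 6  {2,4,6,7} 4  {2,6,7,9} 4  {3,5,8,9} 1  {4,5,8,9} 4  {4,6,7,9} 12  {4,7,8,9} 12  {5,7,8,9} 4  {6,7,8,9} 6
  5 to go: {0,2,4,6,7} 5  {0,2,6,7,9} 5  {1,2,4,6,7} 10  {1,4,5,8,9} 10  {1,4,6,7,9} 30  {1,4,7,8,9} 30  {2,4,6,7,9} 20  {2,6,7,8,9} 10  {3,4,5,8,9} 5  {3,5,7,8,9} 5  {4,5,7,8,9} 20  {4,6,7,8,9} 30  {5,6,7,8,9} 10
  6 to go: {0,1,2,4,6,7} 15  {0,2,4,6,7,9} 30  {0,2,6,7,8,9} 15  {1,2,4,6,7,9} 60  {1,3,4,5,8,9} 15  {1,4,5,7,8,9} 60  {1,4,6,7,8,9} 90  {2,4,6,7,8,9} 60  {2,5,6,7,8,9} 20  {3,4,5,7,8,9} 30  {3,5,6,7,8,9} 15  {4,5,6,7,8,9} 60
  7 to go: {0,1,2,4,6,7,9} 105  {0,2,4,6,7,8,9} 105  {0,2,5,6,7,8,9} 35  {1,2,4,6,7,8,9} 210  {1,3,4,5,7,8,9} 105  {1,4,5,6,7,8,9} 210  {2,3,5,6,7,8,9} 35  {2,4,5,6,7,8,9} 140  {3,4,5,6,7,8,9} 105
  8 to go: {0,1,2,4,6,7,8,9} 420  {0,2,3,5,6,7,8,9} 70  {0,2,4,5,6,7,8,9} 280  {1,2,4,5,6,7,8,9} 560  {1,3,4,5,6,7,8,9} 420  {2,3,4,5,6,7,8,9} 280
  if 0:p drops first: 1260 orders
  if 1:u drops first: 630 orders
  if 3:s drops first: 1260 orders
heap linearizations: 3150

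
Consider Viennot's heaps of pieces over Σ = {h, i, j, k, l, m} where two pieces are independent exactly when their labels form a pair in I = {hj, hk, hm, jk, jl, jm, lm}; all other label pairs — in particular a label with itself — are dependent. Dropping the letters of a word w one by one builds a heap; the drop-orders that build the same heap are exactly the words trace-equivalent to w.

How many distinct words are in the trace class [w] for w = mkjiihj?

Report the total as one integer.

drop 0:m onto floor
drop 1:k onto {0:m}
drop 2:j onto floor
drop 3:i onto {1:k, 2:j}
drop 4:i onto {3:i}
drop 5:h onto {4:i}
drop 6:j onto {4:i}
ground layer = {0:m, 2:j}
drop-orders for the pieces not yet dropped (sum over which currently-grounded one goes next):
  1 to go: {5} 1  {6} 1
  2 to go: {5,6} 2
  3 to go: {4,5,6} 2
  4 to go: {3,4,5,6} 2
  5 to go: {1,3,4,5,6} 2  {2,3,4,5,6} 2
  if 0:m drops first: 4 orders
  if 2:j drops first: 2 orders
heap linearizations: 6

6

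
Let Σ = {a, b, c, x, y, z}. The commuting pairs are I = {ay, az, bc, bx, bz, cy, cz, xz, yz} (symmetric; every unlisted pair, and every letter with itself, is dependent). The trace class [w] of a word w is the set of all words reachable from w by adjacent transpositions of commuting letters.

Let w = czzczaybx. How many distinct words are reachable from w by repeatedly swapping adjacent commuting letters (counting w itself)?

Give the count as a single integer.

0(c) covers ∅
1(z) covers ∅
2(z) covers 1:z
3(c) covers 0:c
4(z) covers 2:z
5(a) covers 3:c
6(y) covers ∅
7(b) covers 5:a, 6:y
8(x) covers 5:a, 6:y
floor of heap: 0:c, 1:z, 6:y
completions by unplaced set U, small U first (add the entries for U minus each lowest piece of U):
  |U|=1: {4}:1  {7}:1  {8}:1
  |U|=2: {2,4}:1  {4,7}:2  {4,8}:2  {7,8}:2
  |U|=3: {1,2,4}:1  {2,4,7}:3  {2,4,8}:3  {4,7,8}:6  {5,7,8}:2  {6,7,8}:2
  |U|=4: {1,2,4,7}:4  {1,2,4,8}:4  {2,4,7,8}:12  {3,5,7,8}:2  {4,5,7,8}:8  {4,6,7,8}:8  {5,6,7,8}:4
  |U|=5: {0,3,5,7,8}:2  {1,2,4,7,8}:20  {2,4,5,7,8}:20  {2,4,6,7,8}:20  {3,4,5,7,8}:10  {3,5,6,7,8}:6  {4,5,6,7,8}:20
  |U|=6: {0,3,4,5,7,8}:12  {0,3,5,6,7,8}:8  {1,2,4,5,7,8}:40  {1,2,4,6,7,8}:40  {2,3,4,5,7,8}:30  {2,4,5,6,7,8}:60  {3,4,5,6,7,8}:36
  |U|=7: {0,2,3,4,5,7,8}:42  {0,3,4,5,6,7,8}:56  {1,2,3,4,5,7,8}:70  {1,2,4,5,6,7,8}:140  {2,3,4,5,6,7,8}:126
  start at 0(c): 336
  start at 1(z): 224
  start at 6(y): 112
sum over floor = 672

672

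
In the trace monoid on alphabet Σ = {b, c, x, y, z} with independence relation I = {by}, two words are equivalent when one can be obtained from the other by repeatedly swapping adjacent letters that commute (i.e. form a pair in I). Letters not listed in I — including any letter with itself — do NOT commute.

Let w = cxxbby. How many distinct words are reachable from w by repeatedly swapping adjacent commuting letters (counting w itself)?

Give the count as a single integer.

3

0(c) covers ∅
1(x) covers 0:c
2(x) covers 1:x
3(b) covers 2:x
4(b) covers 3:b
5(y) covers 2:x
floor of heap: 0:c
completions by unplaced set U, small U first (add the entries for U minus each lowest piece of U):
  |U|=1: {4}:1  {5}:1
  |U|=2: {3,4}:1  {4,5}:2
  |U|=3: {3,4,5}:3
  |U|=4: {2,3,4,5}:3
  start at 0(c): 3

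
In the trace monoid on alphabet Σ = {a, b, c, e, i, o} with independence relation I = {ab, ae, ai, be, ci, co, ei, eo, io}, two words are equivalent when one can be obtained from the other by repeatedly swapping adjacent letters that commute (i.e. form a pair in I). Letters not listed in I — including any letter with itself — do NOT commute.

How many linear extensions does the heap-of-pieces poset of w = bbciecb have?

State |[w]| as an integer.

piece 0:b — minimal
piece 1:b rests on {0:b}
piece 2:c rests on {1:b}
piece 3:i rests on {1:b}
piece 4:e rests on {2:c}
piece 5:c rests on {4:e}
piece 6:b rests on {3:i, 5:c}
minimal pieces: {0:b}
ways to finish when only these pieces remain (= sum over removing one remaining piece with nothing left below it):
  1 left: {6}→1
  2 left: {3,6}→1  {5,6}→1
  3 left: {3,5,6}→2  {4,5,6}→1
  4 left: {2,4,5,6}→1  {3,4,5,6}→3
  5 left: {2,3,4,5,6}→4
  placing 0:b first → 4 extensions

4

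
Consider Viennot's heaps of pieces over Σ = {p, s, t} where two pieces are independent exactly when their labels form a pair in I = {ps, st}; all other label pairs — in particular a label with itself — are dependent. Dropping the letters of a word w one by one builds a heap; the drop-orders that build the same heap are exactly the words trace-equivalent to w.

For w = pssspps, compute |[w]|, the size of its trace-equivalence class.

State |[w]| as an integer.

35

#0=p has no predecessor
#1=s has no predecessor
#2=s depends on [1:s]
#3=s depends on [2:s]
#4=p depends on [0:p]
#5=p depends on [4:p]
#6=s depends on [3:s]
sources: [0:p, 1:s]
N(rest) = Σ N(rest − s) over sources s of rest; N(one piece) = 1:
  size 1 → [5]=1  [6]=1
  size 2 → [3,6]=1  [4,5]=1  [5,6]=2
  size 3 → [0,4,5]=1  [2,3,6]=1  [3,5,6]=3  [4,5,6]=3
  size 4 → [0,4,5,6]=4  [1,2,3,6]=1  [2,3,5,6]=4  [3,4,5,6]=6
  size 5 → [0,3,4,5,6]=10  [1,2,3,5,6]=5  [2,3,4,5,6]=10
  first=0(p) contributes 15
  first=1(s) contributes 20
|[w]| = 35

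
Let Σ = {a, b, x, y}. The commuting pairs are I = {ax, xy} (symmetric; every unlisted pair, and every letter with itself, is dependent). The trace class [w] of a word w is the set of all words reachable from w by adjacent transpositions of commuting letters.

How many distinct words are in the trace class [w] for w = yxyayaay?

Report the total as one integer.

8

0(y) covers ∅
1(x) covers ∅
2(y) covers 0:y
3(a) covers 2:y
4(y) covers 3:a
5(a) covers 4:y
6(a) covers 5:a
7(y) covers 6:a
floor of heap: 0:y, 1:x
completions by unplaced set U, small U first (add the entries for U minus each lowest piece of U):
  |U|=1: {1}:1  {7}:1
  |U|=2: {1,7}:2  {6,7}:1
  |U|=3: {1,6,7}:3  {5,6,7}:1
  |U|=4: {1,5,6,7}:4  {4,5,6,7}:1
  |U|=5: {1,4,5,6,7}:5  {3,4,5,6,7}:1
  |U|=6: {1,3,4,5,6,7}:6  {2,3,4,5,6,7}:1
  start at 0(y): 7
  start at 1(x): 1
sum over floor = 8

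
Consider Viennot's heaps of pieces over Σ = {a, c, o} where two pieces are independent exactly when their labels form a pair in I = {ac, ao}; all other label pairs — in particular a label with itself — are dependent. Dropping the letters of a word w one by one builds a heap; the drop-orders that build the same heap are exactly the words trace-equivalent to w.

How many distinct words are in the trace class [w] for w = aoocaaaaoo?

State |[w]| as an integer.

252

drop 0:a onto floor
drop 1:o onto floor
drop 2:o onto {1:o}
drop 3:c onto {2:o}
drop 4:a onto {0:a}
drop 5:a onto {4:a}
drop 6:a onto {5:a}
drop 7:a onto {6:a}
drop 8:o onto {3:c}
drop 9:o onto {8:o}
ground layer = {0:a, 1:o}
drop-orders for the pieces not yet dropped (sum over which currently-grounded one goes next):
  1 to go: {7} 1  {9} 1
  2 to go: {6,7} 1  {7,9} 2  {8,9} 1
  3 to go: {3,8,9} 1  {5,6,7} 1  {6,7,9} 3  {7,8,9} 3
  4 to go: {2,3,8,9} 1  {3,7,8,9} 4  {4,5,6,7} 1  {5,6,7,9} 4  {6,7,8,9} 6
  5 to go: {0,4,5,6,7} 1  {1,2,3,8,9} 1  {2,3,7,8,9} 5  {3,6,7,8,9} 10  {4,5,6,7,9} 5  {5,6,7,8,9} 10
  6 to go: {0,4,5,6,7,9} 6  {1,2,3,7,8,9} 6  {2,3,6,7,8,9} 15  {3,5,6,7,8,9} 20  {4,5,6,7,8,9} 15
  7 to go: {0,4,5,6,7,8,9} 21  {1,2,3,6,7,8,9} 21  {2,3,5,6,7,8,9} 35  {3,4,5,6,7,8,9} 35
  8 to go: {0,3,4,5,6,7,8,9} 56  {1,2,3,5,6,7,8,9} 56  {2,3,4,5,6,7,8,9} 70
  if 0:a drops first: 126 orders
  if 1:o drops first: 126 orders
heap linearizations: 252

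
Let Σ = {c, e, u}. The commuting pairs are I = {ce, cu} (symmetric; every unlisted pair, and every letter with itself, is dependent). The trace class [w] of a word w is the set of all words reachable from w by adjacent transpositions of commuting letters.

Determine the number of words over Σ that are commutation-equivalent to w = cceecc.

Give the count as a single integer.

piece 0:c — minimal
piece 1:c rests on {0:c}
piece 2:e — minimal
piece 3:e rests on {2:e}
piece 4:c rests on {1:c}
piece 5:c rests on {4:c}
minimal pieces: {0:c, 2:e}
ways to finish when only these pieces remain (= sum over removing one remaining piece with nothing left below it):
  1 left: {3}→1  {5}→1
  2 left: {2,3}→1  {3,5}→2  {4,5}→1
  3 left: {1,4,5}→1  {2,3,5}→3  {3,4,5}→3
  4 left: {0,1,4,5}→1  {1,3,4,5}→4  {2,3,4,5}→6
  placing 0:c first → 10 extensions
  placing 2:e first → 5 extensions
total linear extensions = 15

15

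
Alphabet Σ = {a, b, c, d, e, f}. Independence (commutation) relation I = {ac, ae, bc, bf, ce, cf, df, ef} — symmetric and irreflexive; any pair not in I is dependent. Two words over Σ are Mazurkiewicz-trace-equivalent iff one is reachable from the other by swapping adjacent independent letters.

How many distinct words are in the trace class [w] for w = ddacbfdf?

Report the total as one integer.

0(d) covers ∅
1(d) covers 0:d
2(a) covers 1:d
3(c) covers 1:d
4(b) covers 2:a
5(f) covers 2:a
6(d) covers 3:c, 4:b
7(f) covers 5:f
floor of heap: 0:d
completions by unplaced set U, small U first (add the entries for U minus each lowest piece of U):
  |U|=1: {6}:1  {7}:1
  |U|=2: {3,6}:1  {4,6}:1  {5,7}:1  {6,7}:2
  |U|=3: {3,4,6}:2  {3,6,7}:3  {4,6,7}:3  {5,6,7}:3
  |U|=4: {3,4,6,7}:8  {3,5,6,7}:6  {4,5,6,7}:6
  |U|=5: {2,4,5,6,7}:6  {3,4,5,6,7}:20
  |U|=6: {2,3,4,5,6,7}:26
  start at 0(d): 26

26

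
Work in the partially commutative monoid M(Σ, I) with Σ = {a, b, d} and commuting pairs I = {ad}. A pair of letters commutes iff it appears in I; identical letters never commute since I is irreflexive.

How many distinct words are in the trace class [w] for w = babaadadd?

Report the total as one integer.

20

drop 0:b onto floor
drop 1:a onto {0:b}
drop 2:b onto {1:a}
drop 3:a onto {2:b}
drop 4:a onto {3:a}
drop 5:d onto {2:b}
drop 6:a onto {4:a}
drop 7:d onto {5:d}
drop 8:d onto {7:d}
ground layer = {0:b}
drop-orders for the pieces not yet dropped (sum over which currently-grounded one goes next):
  1 to go: {6} 1  {8} 1
  2 to go: {4,6} 1  {6,8} 2  {7,8} 1
  3 to go: {3,4,6} 1  {4,6,8} 3  {5,7,8} 1  {6,7,8} 3
  4 to go: {3,4,6,8} 4  {4,6,7,8} 6  {5,6,7,8} 4
  5 to go: {3,4,6,7,8} 10  {4,5,6,7,8} 10
  6 to go: {3,4,5,6,7,8} 20
  7 to go: {2,3,4,5,6,7,8} 20
  if 0:b drops first: 20 orders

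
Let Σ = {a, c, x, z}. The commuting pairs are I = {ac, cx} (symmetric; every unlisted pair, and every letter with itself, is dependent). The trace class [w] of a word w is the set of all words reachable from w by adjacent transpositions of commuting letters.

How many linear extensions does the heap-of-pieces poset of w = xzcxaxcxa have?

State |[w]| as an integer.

drop 0:x onto floor
drop 1:z onto {0:x}
drop 2:c onto {1:z}
drop 3:x onto {1:z}
drop 4:a onto {3:x}
drop 5:x onto {4:a}
drop 6:c onto {2:c}
drop 7:x onto {5:x}
drop 8:a onto {7:x}
ground layer = {0:x}
drop-orders for the pieces not yet dropped (sum over which currently-grounded one goes next):
  1 to go: {6} 1  {8} 1
  2 to go: {2,6} 1  {6,8} 2  {7,8} 1
  3 to go: {2,6,8} 3  {5,7,8} 1  {6,7,8} 3
  4 to go: {2,6,7,8} 6  {4,5,7,8} 1  {5,6,7,8} 4
  5 to go: {2,5,6,7,8} 10  {3,4,5,7,8} 1  {4,5,6,7,8} 5
  6 to go: {2,4,5,6,7,8} 15  {3,4,5,6,7,8} 6
  7 to go: {2,3,4,5,6,7,8} 21
  if 0:x drops first: 21 orders

21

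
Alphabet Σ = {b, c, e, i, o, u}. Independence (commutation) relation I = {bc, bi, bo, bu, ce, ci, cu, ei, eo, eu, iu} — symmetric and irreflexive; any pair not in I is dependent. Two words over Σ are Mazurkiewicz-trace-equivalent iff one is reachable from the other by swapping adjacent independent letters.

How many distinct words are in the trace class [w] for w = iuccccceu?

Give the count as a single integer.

1512

#0=i has no predecessor
#1=u has no predecessor
#2=c has no predecessor
#3=c depends on [2:c]
#4=c depends on [3:c]
#5=c depends on [4:c]
#6=c depends on [5:c]
#7=e has no predecessor
#8=u depends on [1:u]
sources: [0:i, 1:u, 2:c, 7:e]
N(rest) = Σ N(rest − s) over sources s of rest; N(one piece) = 1:
  size 1 → [0]=1  [6]=1  [7]=1  [8]=1
  size 2 → [0,6]=2  [0,7]=2  [0,8]=2  [1,8]=1  [5,6]=1  [6,7]=2  [6,8]=2  [7,8]=2
  size 3 → [0,1,8]=3  [0,5,6]=3  [0,6,7]=6  [0,6,8]=6  [0,7,8]=6  [1,6,8]=3  [1,7,8]=3  [4,5,6]=1  [5,6,7]=3  [5,6,8]=3  [6,7,8]=6
  size 4 → [0,1,6,8]=12  [0,1,7,8]=12  [0,4,5,6]=4  [0,5,6,7]=12  [0,5,6,8]=12  [0,6,7,8]=24  [1,5,6,8]=6  [1,6,7,8]=12  [3,4,5,6]=1  [4,5,6,7]=4  [4,5,6,8]=4  [5,6,7,8]=12
  size 5 → [0,1,5,6,8]=30  [0,1,6,7,8]=60  [0,3,4,5,6]=5  [0,4,5,6,7]=20  [0,4,5,6,8]=20  [0,5,6,7,8]=60  [1,4,5,6,8]=10  [1,5,6,7,8]=30  [2,3,4,5,6]=1  [3,4,5,6,7]=5  [3,4,5,6,8]=5  [4,5,6,7,8]=20
  size 6 → [0,1,4,5,6,8]=60  [0,1,5,6,7,8]=180  [0,2,3,4,5,6]=6  [0,3,4,5,6,7]=30  [0,3,4,5,6,8]=30  [0,4,5,6,7,8]=120  [1,3,4,5,6,8]=15  [1,4,5,6,7,8]=60  [2,3,4,5,6,7]=6  [2,3,4,5,6,8]=6  [3,4,5,6,7,8]=30
  size 7 → [0,1,3,4,5,6,8]=105  [0,1,4,5,6,7,8]=420  [0,2,3,4,5,6,7]=42  [0,2,3,4,5,6,8]=42  [0,3,4,5,6,7,8]=210  [1,2,3,4,5,6,8]=21  [1,3,4,5,6,7,8]=105  [2,3,4,5,6,7,8]=42
  first=0(i) contributes 168
  first=1(u) contributes 336
  first=2(c) contributes 840
  first=7(e) contributes 168
|[w]| = 1512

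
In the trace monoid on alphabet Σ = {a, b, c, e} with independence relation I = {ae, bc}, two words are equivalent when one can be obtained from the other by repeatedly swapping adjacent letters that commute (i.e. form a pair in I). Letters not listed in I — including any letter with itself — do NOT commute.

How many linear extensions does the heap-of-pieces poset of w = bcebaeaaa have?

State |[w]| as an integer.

10

0(b) covers ∅
1(c) covers ∅
2(e) covers 0:b, 1:c
3(b) covers 2:e
4(a) covers 3:b
5(e) covers 3:b
6(a) covers 4:a
7(a) covers 6:a
8(a) covers 7:a
floor of heap: 0:b, 1:c
completions by unplaced set U, small U first (add the entries for U minus each lowest piece of U):
  |U|=1: {5}:1  {8}:1
  |U|=2: {5,8}:2  {7,8}:1
  |U|=3: {5,7,8}:3  {6,7,8}:1
  |U|=4: {4,6,7,8}:1  {5,6,7,8}:4
  |U|=5: {4,5,6,7,8}:5
  |U|=6: {3,4,5,6,7,8}:5
  |U|=7: {2,3,4,5,6,7,8}:5
  start at 0(b): 5
  start at 1(c): 5
sum over floor = 10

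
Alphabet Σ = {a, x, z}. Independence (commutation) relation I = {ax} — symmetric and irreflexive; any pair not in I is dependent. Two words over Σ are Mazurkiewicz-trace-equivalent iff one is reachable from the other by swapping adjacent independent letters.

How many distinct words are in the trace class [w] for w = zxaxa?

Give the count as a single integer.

6

piece 0:z — minimal
piece 1:x rests on {0:z}
piece 2:a rests on {0:z}
piece 3:x rests on {1:x}
piece 4:a rests on {2:a}
minimal pieces: {0:z}
ways to finish when only these pieces remain (= sum over removing one remaining piece with nothing left below it):
  1 left: {3}→1  {4}→1
  2 left: {1,3}→1  {2,4}→1  {3,4}→2
  3 left: {1,3,4}→3  {2,3,4}→3
  placing 0:z first → 6 extensions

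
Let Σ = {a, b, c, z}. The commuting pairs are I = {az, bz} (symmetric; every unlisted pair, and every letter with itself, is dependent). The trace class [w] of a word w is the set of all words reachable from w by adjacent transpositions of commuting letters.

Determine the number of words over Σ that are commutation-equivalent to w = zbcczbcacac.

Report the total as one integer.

4

0(z) covers ∅
1(b) covers ∅
2(c) covers 0:z, 1:b
3(c) covers 2:c
4(z) covers 3:c
5(b) covers 3:c
6(c) covers 4:z, 5:b
7(a) covers 6:c
8(c) covers 7:a
9(a) covers 8:c
10(c) covers 9:a
floor of heap: 0:z, 1:b
completions by unplaced set U, small U first (add the entries for U minus each lowest piece of U):
  |U|=1: {10}:1
  |U|=2: {9,10}:1
  |U|=3: {8,9,10}:1
  |U|=4: {7,8,9,10}:1
  |U|=5: {6,7,8,9,10}:1
  |U|=6: {4,6,7,8,9,10}:1  {5,6,7,8,9,10}:1
  |U|=7: {4,5,6,7,8,9,10}:2
  |U|=8: {3,4,5,6,7,8,9,10}:2
  |U|=9: {2,3,4,5,6,7,8,9,10}:2
  start at 0(z): 2
  start at 1(b): 2
sum over floor = 4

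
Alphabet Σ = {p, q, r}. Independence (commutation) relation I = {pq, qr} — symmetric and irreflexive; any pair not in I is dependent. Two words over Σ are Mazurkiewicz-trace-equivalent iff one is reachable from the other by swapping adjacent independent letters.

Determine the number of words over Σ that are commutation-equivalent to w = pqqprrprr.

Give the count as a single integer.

0(p) covers ∅
1(q) covers ∅
2(q) covers 1:q
3(p) covers 0:p
4(r) covers 3:p
5(r) covers 4:r
6(p) covers 5:r
7(r) covers 6:p
8(r) covers 7:r
floor of heap: 0:p, 1:q
completions by unplaced set U, small U first (add the entries for U minus each lowest piece of U):
  |U|=1: {2}:1  {8}:1
  |U|=2: {1,2}:1  {2,8}:2  {7,8}:1
  |U|=3: {1,2,8}:3  {2,7,8}:3  {6,7,8}:1
  |U|=4: {1,2,7,8}:6  {2,6,7,8}:4  {5,6,7,8}:1
  |U|=5: {1,2,6,7,8}:10  {2,5,6,7,8}:5  {4,5,6,7,8}:1
  |U|=6: {1,2,5,6,7,8}:15  {2,4,5,6,7,8}:6  {3,4,5,6,7,8}:1
  |U|=7: {0,3,4,5,6,7,8}:1  {1,2,4,5,6,7,8}:21  {2,3,4,5,6,7,8}:7
  start at 0(p): 28
  start at 1(q): 8
sum over floor = 36

36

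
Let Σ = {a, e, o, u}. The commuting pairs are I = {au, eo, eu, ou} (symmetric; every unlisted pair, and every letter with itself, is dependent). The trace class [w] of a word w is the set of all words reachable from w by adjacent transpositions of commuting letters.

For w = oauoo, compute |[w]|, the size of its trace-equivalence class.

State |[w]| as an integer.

drop 0:o onto floor
drop 1:a onto {0:o}
drop 2:u onto floor
drop 3:o onto {1:a}
drop 4:o onto {3:o}
ground layer = {0:o, 2:u}
drop-orders for the pieces not yet dropped (sum over which currently-grounded one goes next):
  1 to go: {2} 1  {4} 1
  2 to go: {2,4} 2  {3,4} 1
  3 to go: {1,3,4} 1  {2,3,4} 3
  if 0:o drops first: 4 orders
  if 2:u drops first: 1 orders
heap linearizations: 5

5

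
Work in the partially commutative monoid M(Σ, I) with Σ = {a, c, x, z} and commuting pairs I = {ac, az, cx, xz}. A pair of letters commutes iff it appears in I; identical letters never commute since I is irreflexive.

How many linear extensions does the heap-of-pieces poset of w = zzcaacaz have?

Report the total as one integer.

drop 0:z onto floor
drop 1:z onto {0:z}
drop 2:c onto {1:z}
drop 3:a onto floor
drop 4:a onto {3:a}
drop 5:c onto {2:c}
drop 6:a onto {4:a}
drop 7:z onto {5:c}
ground layer = {0:z, 3:a}
drop-orders for the pieces not yet dropped (sum over which currently-grounded one goes next):
  1 to go: {6} 1  {7} 1
  2 to go: {4,6} 1  {5,7} 1  {6,7} 2
  3 to go: {2,5,7} 1  {3,4,6} 1  {4,6,7} 3  {5,6,7} 3
  4 to go: {1,2,5,7} 1  {2,5,6,7} 4  {3,4,6,7} 4  {4,5,6,7} 6
  5 to go: {0,1,2,5,7} 1  {1,2,5,6,7} 5  {2,4,5,6,7} 10  {3,4,5,6,7} 10
  6 to go: {0,1,2,5,6,7} 6  {1,2,4,5,6,7} 15  {2,3,4,5,6,7} 20
  if 0:z drops first: 35 orders
  if 3:a drops first: 21 orders
heap linearizations: 56

56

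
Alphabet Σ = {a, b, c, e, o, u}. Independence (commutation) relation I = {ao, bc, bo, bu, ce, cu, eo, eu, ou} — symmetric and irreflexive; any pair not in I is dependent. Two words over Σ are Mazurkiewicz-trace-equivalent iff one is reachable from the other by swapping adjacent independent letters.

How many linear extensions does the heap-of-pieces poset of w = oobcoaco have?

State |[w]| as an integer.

9

#0=o has no predecessor
#1=o depends on [0:o]
#2=b has no predecessor
#3=c depends on [1:o]
#4=o depends on [3:c]
#5=a depends on [2:b, 3:c]
#6=c depends on [4:o, 5:a]
#7=o depends on [6:c]
sources: [0:o, 2:b]
N(rest) = Σ N(rest − s) over sources s of rest; N(one piece) = 1:
  size 1 → [7]=1
  size 2 → [6,7]=1
  size 3 → [4,6,7]=1  [5,6,7]=1
  size 4 → [2,5,6,7]=1  [4,5,6,7]=2
  size 5 → [2,4,5,6,7]=3  [3,4,5,6,7]=2
  size 6 → [1,3,4,5,6,7]=2  [2,3,4,5,6,7]=5
  first=0(o) contributes 7
  first=2(b) contributes 2
|[w]| = 9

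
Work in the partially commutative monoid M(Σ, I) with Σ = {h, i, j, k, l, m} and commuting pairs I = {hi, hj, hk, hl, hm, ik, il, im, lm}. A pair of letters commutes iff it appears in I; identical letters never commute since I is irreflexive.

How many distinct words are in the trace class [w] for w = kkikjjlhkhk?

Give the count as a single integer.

220

#0=k has no predecessor
#1=k depends on [0:k]
#2=i has no predecessor
#3=k depends on [1:k]
#4=j depends on [2:i, 3:k]
#5=j depends on [4:j]
#6=l depends on [5:j]
#7=h has no predecessor
#8=k depends on [6:l]
#9=h depends on [7:h]
#10=k depends on [8:k]
sources: [0:k, 2:i, 7:h]
N(rest) = Σ N(rest − s) over sources s of rest; N(one piece) = 1:
  size 1 → [9]=1  [10]=1
  size 2 → [7,9]=1  [8,10]=1  [9,10]=2
  size 3 → [6,8,10]=1  [7,9,10]=3  [8,9,10]=3
  size 4 → [5,6,8,10]=1  [6,8,9,10]=4  [7,8,9,10]=6
  size 5 → [4,5,6,8,10]=1  [5,6,8,9,10]=5  [6,7,8,9,10]=10
  size 6 → [2,4,5,6,8,10]=1  [3,4,5,6,8,10]=1  [4,5,6,8,9,10]=6  [5,6,7,8,9,10]=15
  size 7 → [1,3,4,5,6,8,10]=1  [2,3,4,5,6,8,10]=2  [2,4,5,6,8,9,10]=7  [3,4,5,6,8,9,10]=7  [4,5,6,7,8,9,10]=21
  size 8 → [0,1,3,4,5,6,8,10]=1  [1,2,3,4,5,6,8,10]=3  [1,3,4,5,6,8,9,10]=8  [2,3,4,5,6,8,9,10]=16  [2,4,5,6,7,8,9,10]=28  [3,4,5,6,7,8,9,10]=28
  size 9 → [0,1,2,3,4,5,6,8,10]=4  [0,1,3,4,5,6,8,9,10]=9  [1,2,3,4,5,6,8,9,10]=27  [1,3,4,5,6,7,8,9,10]=36  [2,3,4,5,6,7,8,9,10]=72
  first=0(k) contributes 135
  first=2(i) contributes 45
  first=7(h) contributes 40
|[w]| = 220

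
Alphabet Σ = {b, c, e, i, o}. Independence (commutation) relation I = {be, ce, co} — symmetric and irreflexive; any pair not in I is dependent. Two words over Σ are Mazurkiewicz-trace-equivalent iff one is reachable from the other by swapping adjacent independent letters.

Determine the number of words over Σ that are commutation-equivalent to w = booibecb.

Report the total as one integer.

4

drop 0:b onto floor
drop 1:o onto {0:b}
drop 2:o onto {1:o}
drop 3:i onto {2:o}
drop 4:b onto {3:i}
drop 5:e onto {3:i}
drop 6:c onto {4:b}
drop 7:b onto {6:c}
ground layer = {0:b}
drop-orders for the pieces not yet dropped (sum over which currently-grounded one goes next):
  1 to go: {5} 1  {7} 1
  2 to go: {5,7} 2  {6,7} 1
  3 to go: {4,6,7} 1  {5,6,7} 3
  4 to go: {4,5,6,7} 4
  5 to go: {3,4,5,6,7} 4
  6 to go: {2,3,4,5,6,7} 4
  if 0:b drops first: 4 orders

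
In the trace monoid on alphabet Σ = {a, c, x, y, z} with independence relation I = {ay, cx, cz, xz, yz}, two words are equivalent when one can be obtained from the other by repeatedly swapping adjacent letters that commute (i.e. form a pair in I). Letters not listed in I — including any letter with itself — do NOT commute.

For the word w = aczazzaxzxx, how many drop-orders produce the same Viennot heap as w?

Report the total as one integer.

piece 0:a — minimal
piece 1:c rests on {0:a}
piece 2:z rests on {0:a}
piece 3:a rests on {1:c, 2:z}
piece 4:z rests on {3:a}
piece 5:z rests on {4:z}
piece 6:a rests on {5:z}
piece 7:x rests on {6:a}
piece 8:z rests on {6:a}
piece 9:x rests on {7:x}
piece 10:x rests on {9:x}
minimal pieces: {0:a}
ways to finish when only these pieces remain (= sum over removing one remaining piece with nothing left below it):
  1 left: {8}→1  {10}→1
  2 left: {8,10}→2  {9,10}→1
  3 left: {7,9,10}→1  {8,9,10}→3
  4 left: {7,8,9,10}→4
  5 left: {6,7,8,9,10}→4
  6 left: {5,6,7,8,9,10}→4
  7 left: {4,5,6,7,8,9,10}→4
  8 left: {3,4,5,6,7,8,9,10}→4
  9 left: {1,3,4,5,6,7,8,9,10}→4  {2,3,4,5,6,7,8,9,10}→4
  placing 0:a first → 8 extensions

8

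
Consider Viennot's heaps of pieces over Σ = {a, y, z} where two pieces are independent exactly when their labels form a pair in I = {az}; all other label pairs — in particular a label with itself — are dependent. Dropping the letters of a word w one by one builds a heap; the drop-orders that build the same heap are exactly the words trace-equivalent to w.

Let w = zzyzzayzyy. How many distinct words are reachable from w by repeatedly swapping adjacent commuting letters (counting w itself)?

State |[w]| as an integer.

3

0(z) covers ∅
1(z) covers 0:z
2(y) covers 1:z
3(z) covers 2:y
4(z) covers 3:z
5(a) covers 2:y
6(y) covers 4:z, 5:a
7(z) covers 6:y
8(y) covers 7:z
9(y) covers 8:y
floor of heap: 0:z
completions by unplaced set U, small U first (add the entries for U minus each lowest piece of U):
  |U|=1: {9}:1
  |U|=2: {8,9}:1
  |U|=3: {7,8,9}:1
  |U|=4: {6,7,8,9}:1
  |U|=5: {4,6,7,8,9}:1  {5,6,7,8,9}:1
  |U|=6: {3,4,6,7,8,9}:1  {4,5,6,7,8,9}:2
  |U|=7: {3,4,5,6,7,8,9}:3
  |U|=8: {2,3,4,5,6,7,8,9}:3
  start at 0(z): 3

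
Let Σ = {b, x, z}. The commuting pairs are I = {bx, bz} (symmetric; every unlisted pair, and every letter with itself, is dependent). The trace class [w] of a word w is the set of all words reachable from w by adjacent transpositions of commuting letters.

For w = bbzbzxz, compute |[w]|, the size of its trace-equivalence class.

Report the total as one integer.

35

0(b) covers ∅
1(b) covers 0:b
2(z) covers ∅
3(b) covers 1:b
4(z) covers 2:z
5(x) covers 4:z
6(z) covers 5:x
floor of heap: 0:b, 2:z
completions by unplaced set U, small U first (add the entries for U minus each lowest piece of U):
  |U|=1: {3}:1  {6}:1
  |U|=2: {1,3}:1  {3,6}:2  {5,6}:1
  |U|=3: {0,1,3}:1  {1,3,6}:3  {3,5,6}:3  {4,5,6}:1
  |U|=4: {0,1,3,6}:4  {1,3,5,6}:6  {2,4,5,6}:1  {3,4,5,6}:4
  |U|=5: {0,1,3,5,6}:10  {1,3,4,5,6}:10  {2,3,4,5,6}:5
  start at 0(b): 15
  start at 2(z): 20
sum over floor = 35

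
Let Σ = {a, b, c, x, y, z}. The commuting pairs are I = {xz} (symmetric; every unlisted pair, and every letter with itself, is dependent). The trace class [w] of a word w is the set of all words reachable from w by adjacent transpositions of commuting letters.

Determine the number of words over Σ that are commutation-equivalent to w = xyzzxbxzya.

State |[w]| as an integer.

6

0(x) covers ∅
1(y) covers 0:x
2(z) covers 1:y
3(z) covers 2:z
4(x) covers 1:y
5(b) covers 3:z, 4:x
6(x) covers 5:b
7(z) covers 5:b
8(y) covers 6:x, 7:z
9(a) covers 8:y
floor of heap: 0:x
completions by unplaced set U, small U first (add the entries for U minus each lowest piece of U):
  |U|=1: {9}:1
  |U|=2: {8,9}:1
  |U|=3: {6,8,9}:1  {7,8,9}:1
  |U|=4: {6,7,8,9}:2
  |U|=5: {5,6,7,8,9}:2
  |U|=6: {3,5,6,7,8,9}:2  {4,5,6,7,8,9}:2
  |U|=7: {2,3,5,6,7,8,9}:2  {3,4,5,6,7,8,9}:4
  |U|=8: {2,3,4,5,6,7,8,9}:6
  start at 0(x): 6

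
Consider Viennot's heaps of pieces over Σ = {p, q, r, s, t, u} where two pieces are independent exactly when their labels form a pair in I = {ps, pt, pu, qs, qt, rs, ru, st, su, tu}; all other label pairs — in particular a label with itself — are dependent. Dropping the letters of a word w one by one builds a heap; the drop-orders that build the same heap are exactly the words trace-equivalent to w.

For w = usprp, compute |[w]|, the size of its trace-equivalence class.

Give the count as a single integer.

0(u) covers ∅
1(s) covers ∅
2(p) covers ∅
3(r) covers 2:p
4(p) covers 3:r
floor of heap: 0:u, 1:s, 2:p
completions by unplaced set U, small U first (add the entries for U minus each lowest piece of U):
  |U|=1: {0}:1  {1}:1  {4}:1
  |U|=2: {0,1}:2  {0,4}:2  {1,4}:2  {3,4}:1
  |U|=3: {0,1,4}:6  {0,3,4}:3  {1,3,4}:3  {2,3,4}:1
  start at 0(u): 4
  start at 1(s): 4
  start at 2(p): 12
sum over floor = 20

20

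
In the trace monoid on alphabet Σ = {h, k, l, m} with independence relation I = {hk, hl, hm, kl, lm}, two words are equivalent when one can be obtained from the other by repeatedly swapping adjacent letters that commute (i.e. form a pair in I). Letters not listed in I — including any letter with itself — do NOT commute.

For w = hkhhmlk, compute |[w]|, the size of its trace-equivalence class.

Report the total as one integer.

140

#0=h has no predecessor
#1=k has no predecessor
#2=h depends on [0:h]
#3=h depends on [2:h]
#4=m depends on [1:k]
#5=l has no predecessor
#6=k depends on [4:m]
sources: [0:h, 1:k, 5:l]
N(rest) = Σ N(rest − s) over sources s of rest; N(one piece) = 1:
  size 1 → [3]=1  [5]=1  [6]=1
  size 2 → [2,3]=1  [3,5]=2  [3,6]=2  [4,6]=1  [5,6]=2
  size 3 → [0,2,3]=1  [1,4,6]=1  [2,3,5]=3  [2,3,6]=3  [3,4,6]=3  [3,5,6]=6  [4,5,6]=3
  size 4 → [0,2,3,5]=4  [0,2,3,6]=4  [1,3,4,6]=4  [1,4,5,6]=4  [2,3,4,6]=6  [2,3,5,6]=12  [3,4,5,6]=12
  size 5 → [0,2,3,4,6]=10  [0,2,3,5,6]=20  [1,2,3,4,6]=10  [1,3,4,5,6]=20  [2,3,4,5,6]=30
  first=0(h) contributes 60
  first=1(k) contributes 60
  first=5(l) contributes 20
|[w]| = 140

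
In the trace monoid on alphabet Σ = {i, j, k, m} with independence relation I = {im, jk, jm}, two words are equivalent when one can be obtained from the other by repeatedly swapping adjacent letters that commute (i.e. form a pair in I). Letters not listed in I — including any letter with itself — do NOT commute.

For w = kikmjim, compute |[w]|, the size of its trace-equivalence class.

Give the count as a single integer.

drop 0:k onto floor
drop 1:i onto {0:k}
drop 2:k onto {1:i}
drop 3:m onto {2:k}
drop 4:j onto {1:i}
drop 5:i onto {2:k, 4:j}
drop 6:m onto {3:m}
ground layer = {0:k}
drop-orders for the pieces not yet dropped (sum over which currently-grounded one goes next):
  1 to go: {5} 1  {6} 1
  2 to go: {3,6} 1  {4,5} 1  {5,6} 2
  3 to go: {3,5,6} 3  {4,5,6} 3
  4 to go: {2,3,5,6} 3  {3,4,5,6} 6
  5 to go: {2,3,4,5,6} 9
  if 0:k drops first: 9 orders

9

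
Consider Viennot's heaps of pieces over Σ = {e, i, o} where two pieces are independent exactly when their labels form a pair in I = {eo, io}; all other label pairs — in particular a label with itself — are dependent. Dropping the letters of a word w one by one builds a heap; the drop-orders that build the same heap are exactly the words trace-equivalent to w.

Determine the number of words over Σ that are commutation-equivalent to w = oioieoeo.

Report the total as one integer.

piece 0:o — minimal
piece 1:i — minimal
piece 2:o rests on {0:o}
piece 3:i rests on {1:i}
piece 4:e rests on {3:i}
piece 5:o rests on {2:o}
piece 6:e rests on {4:e}
piece 7:o rests on {5:o}
minimal pieces: {0:o, 1:i}
ways to finish when only these pieces remain (= sum over removing one remaining piece with nothing left below it):
  1 left: {6}→1  {7}→1
  2 left: {4,6}→1  {5,7}→1  {6,7}→2
  3 left: {2,5,7}→1  {3,4,6}→1  {4,6,7}→3  {5,6,7}→3
  4 left: {0,2,5,7}→1  {1,3,4,6}→1  {2,5,6,7}→4  {3,4,6,7}→4  {4,5,6,7}→6
  5 left: {0,2,5,6,7}→5  {1,3,4,6,7}→5  {2,4,5,6,7}→10  {3,4,5,6,7}→10
  6 left: {0,2,4,5,6,7}→15  {1,3,4,5,6,7}→15  {2,3,4,5,6,7}→20
  placing 0:o first → 35 extensions
  placing 1:i first → 35 extensions
total linear extensions = 70

70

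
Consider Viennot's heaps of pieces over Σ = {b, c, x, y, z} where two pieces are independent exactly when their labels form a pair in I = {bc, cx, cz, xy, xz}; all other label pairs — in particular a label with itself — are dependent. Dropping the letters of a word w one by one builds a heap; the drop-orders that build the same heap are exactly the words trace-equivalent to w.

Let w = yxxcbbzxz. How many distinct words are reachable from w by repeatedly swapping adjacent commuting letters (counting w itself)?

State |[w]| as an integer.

piece 0:y — minimal
piece 1:x — minimal
piece 2:x rests on {1:x}
piece 3:c rests on {0:y}
piece 4:b rests on {0:y, 2:x}
piece 5:b rests on {4:b}
piece 6:z rests on {5:b}
piece 7:x rests on {5:b}
piece 8:z rests on {6:z}
minimal pieces: {0:y, 1:x}
ways to finish when only these pieces remain (= sum over removing one remaining piece with nothing left below it):
  1 left: {3}→1  {7}→1  {8}→1
  2 left: {3,7}→2  {3,8}→2  {6,8}→1  {7,8}→2
  3 left: {3,6,8}→3  {3,7,8}→6  {6,7,8}→3
  4 left: {3,6,7,8}→12  {5,6,7,8}→3
  5 left: {3,5,6,7,8}→15  {4,5,6,7,8}→3
  6 left: {2,4,5,6,7,8}→3  {3,4,5,6,7,8}→18
  7 left: {0,3,4,5,6,7,8}→18  {1,2,4,5,6,7,8}→3  {2,3,4,5,6,7,8}→21
  placing 0:y first → 24 extensions
  placing 1:x first → 39 extensions
total linear extensions = 63

63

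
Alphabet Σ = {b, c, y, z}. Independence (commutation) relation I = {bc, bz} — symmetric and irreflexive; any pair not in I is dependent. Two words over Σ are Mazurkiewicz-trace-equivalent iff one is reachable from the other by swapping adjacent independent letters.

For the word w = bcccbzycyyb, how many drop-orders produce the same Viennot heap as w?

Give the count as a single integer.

0(b) covers ∅
1(c) covers ∅
2(c) covers 1:c
3(c) covers 2:c
4(b) covers 0:b
5(z) covers 3:c
6(y) covers 4:b, 5:z
7(c) covers 6:y
8(y) covers 7:c
9(y) covers 8:y
10(b) covers 9:y
floor of heap: 0:b, 1:c
completions by unplaced set U, small U first (add the entries for U minus each lowest piece of U):
  |U|=1: {10}:1
  |U|=2: {9,10}:1
  |U|=3: {8,9,10}:1
  |U|=4: {7,8,9,10}:1
  |U|=5: {6,7,8,9,10}:1
  |U|=6: {4,6,7,8,9,10}:1  {5,6,7,8,9,10}:1
  |U|=7: {0,4,6,7,8,9,10}:1  {3,5,6,7,8,9,10}:1  {4,5,6,7,8,9,10}:2
  |U|=8: {0,4,5,6,7,8,9,10}:3  {2,3,5,6,7,8,9,10}:1  {3,4,5,6,7,8,9,10}:3
  |U|=9: {0,3,4,5,6,7,8,9,10}:6  {1,2,3,5,6,7,8,9,10}:1  {2,3,4,5,6,7,8,9,10}:4
  start at 0(b): 5
  start at 1(c): 10
sum over floor = 15

15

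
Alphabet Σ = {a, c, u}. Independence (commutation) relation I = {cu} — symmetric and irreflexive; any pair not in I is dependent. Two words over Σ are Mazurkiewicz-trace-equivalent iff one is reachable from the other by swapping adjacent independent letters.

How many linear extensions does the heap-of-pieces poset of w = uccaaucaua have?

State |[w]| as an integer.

6

#0=u has no predecessor
#1=c has no predecessor
#2=c depends on [1:c]
#3=a depends on [0:u, 2:c]
#4=a depends on [3:a]
#5=u depends on [4:a]
#6=c depends on [4:a]
#7=a depends on [5:u, 6:c]
#8=u depends on [7:a]
#9=a depends on [8:u]
sources: [0:u, 1:c]
N(rest) = Σ N(rest − s) over sources s of rest; N(one piece) = 1:
  size 1 → [9]=1
  size 2 → [8,9]=1
  size 3 → [7,8,9]=1
  size 4 → [5,7,8,9]=1  [6,7,8,9]=1
  size 5 → [5,6,7,8,9]=2
  size 6 → [4,5,6,7,8,9]=2
  size 7 → [3,4,5,6,7,8,9]=2
  size 8 → [0,3,4,5,6,7,8,9]=2  [2,3,4,5,6,7,8,9]=2
  first=0(u) contributes 2
  first=1(c) contributes 4
|[w]| = 6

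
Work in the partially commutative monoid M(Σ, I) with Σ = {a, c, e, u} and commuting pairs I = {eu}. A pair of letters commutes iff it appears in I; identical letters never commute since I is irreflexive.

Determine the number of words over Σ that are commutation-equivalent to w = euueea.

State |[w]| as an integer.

10

drop 0:e onto floor
drop 1:u onto floor
drop 2:u onto {1:u}
drop 3:e onto {0:e}
drop 4:e onto {3:e}
drop 5:a onto {2:u, 4:e}
ground layer = {0:e, 1:u}
drop-orders for the pieces not yet dropped (sum over which currently-grounded one goes next):
  1 to go: {5} 1
  2 to go: {2,5} 1  {4,5} 1
  3 to go: {1,2,5} 1  {2,4,5} 2  {3,4,5} 1
  4 to go: {0,3,4,5} 1  {1,2,4,5} 3  {2,3,4,5} 3
  if 0:e drops first: 6 orders
  if 1:u drops first: 4 orders
heap linearizations: 10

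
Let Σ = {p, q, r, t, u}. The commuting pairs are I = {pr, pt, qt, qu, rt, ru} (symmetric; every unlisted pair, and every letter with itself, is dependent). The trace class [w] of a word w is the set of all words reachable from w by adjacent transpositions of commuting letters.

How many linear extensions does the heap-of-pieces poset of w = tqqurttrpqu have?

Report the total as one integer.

0(t) covers ∅
1(q) covers ∅
2(q) covers 1:q
3(u) covers 0:t
4(r) covers 2:q
5(t) covers 3:u
6(t) covers 5:t
7(r) covers 4:r
8(p) covers 2:q, 3:u
9(q) covers 7:r, 8:p
10(u) covers 6:t, 8:p
floor of heap: 0:t, 1:q
completions by unplaced set U, small U first (add the entries for U minus each lowest piece of U):
  |U|=1: {9}:1  {10}:1
  |U|=2: {6,10}:1  {7,9}:1  {9,10}:2
  |U|=3: {4,7,9}:1  {5,6,10}:1  {6,9,10}:3  {7,9,10}:3  {8,9,10}:2
  |U|=4: {4,7,9,10}:4  {5,6,9,10}:4  {6,7,9,10}:6  {6,8,9,10}:5  {7,8,9,10}:5
  |U|=5: {4,6,7,9,10}:10  {4,7,8,9,10}:9  {5,6,7,9,10}:10  {5,6,8,9,10}:9  {6,7,8,9,10}:16
  |U|=6: {2,4,7,8,9,10}:9  {3,5,6,8,9,10}:9  {4,5,6,7,9,10}:20  {4,6,7,8,9,10}:35  {5,6,7,8,9,10}:35
  |U|=7: {0,3,5,6,8,9,10}:9  {1,2,4,7,8,9,10}:9  {2,4,6,7,8,9,10}:44  {3,5,6,7,8,9,10}:44  {4,5,6,7,8,9,10}:90
  |U|=8: {0,3,5,6,7,8,9,10}:53  {1,2,4,6,7,8,9,10}:53  {2,4,5,6,7,8,9,10}:134  {3,4,5,6,7,8,9,10}:134
  |U|=9: {0,3,4,5,6,7,8,9,10}:187  {1,2,4,5,6,7,8,9,10}:187  {2,3,4,5,6,7,8,9,10}:268
  start at 0(t): 455
  start at 1(q): 455
sum over floor = 910

910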